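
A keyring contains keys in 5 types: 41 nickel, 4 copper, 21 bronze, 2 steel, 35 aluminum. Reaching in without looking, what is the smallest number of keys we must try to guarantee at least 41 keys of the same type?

In the worst case we take at most 40 of each type, but all 4 copper, all 21 bronze, all 2 steel, and all 35 aluminum (fewer than 40), giving 40 + 4 + 21 + 2 + 35 = 102.
One more key then forces some type to 41, so 102 + 1 = 103.

103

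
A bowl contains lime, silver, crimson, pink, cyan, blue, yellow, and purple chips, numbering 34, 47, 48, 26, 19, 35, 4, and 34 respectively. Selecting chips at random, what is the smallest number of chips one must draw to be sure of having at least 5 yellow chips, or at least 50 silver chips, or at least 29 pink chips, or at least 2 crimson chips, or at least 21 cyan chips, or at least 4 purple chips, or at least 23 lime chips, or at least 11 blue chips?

133

The worst case stops just short of every target: 22 lime, all 47 silver, 1 crimson, all 26 pink, all 19 cyan, 10 blue, 4 yellow, 3 purple — 22 + 47 + 1 + 26 + 19 + 10 + 4 + 3 = 132 chips.
One more chip must push some color to its target, so 132 + 1 = 133.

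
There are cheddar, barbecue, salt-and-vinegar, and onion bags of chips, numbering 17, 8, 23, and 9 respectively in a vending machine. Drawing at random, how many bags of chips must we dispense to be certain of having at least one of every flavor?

50

The hardest flavor to obtain is barbecue: we could draw every other bag of chips first — 57 − 8 = 49 bags of chips — without a single barbecue one.
The next draw must be barbecue, so 49 + 1 = 50.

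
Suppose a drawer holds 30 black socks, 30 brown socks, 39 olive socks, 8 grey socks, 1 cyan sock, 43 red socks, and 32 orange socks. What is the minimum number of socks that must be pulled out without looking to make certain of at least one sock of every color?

183

The hardest color to obtain is cyan: we could draw every other sock first — 183 − 1 = 182 socks — without a single cyan one.
The next draw must be cyan, so 182 + 1 = 183.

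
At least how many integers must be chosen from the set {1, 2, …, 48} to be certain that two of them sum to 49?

25

Partition {1, …, 48} into 24 pairs: {1,48}, {2,47}, …, {24,25}.
Choosing 24 integers — say the integers 1 through 24 — takes one from each pair and avoids the property.
Choosing 25 forces two into the same pair by pigeonhole, and those sum to 49. So 25.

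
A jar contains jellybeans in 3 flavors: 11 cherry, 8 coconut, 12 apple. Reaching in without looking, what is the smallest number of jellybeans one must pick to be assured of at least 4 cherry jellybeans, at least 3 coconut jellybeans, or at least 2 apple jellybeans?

7

Each of the 3 flavors has its own threshold; avoid all of them simultaneously.
The worst case stops just short of every target: 3 cherry, 2 coconut, 1 apple — 3 + 2 + 1 = 6 jellybeans.
One more jellybean must push some flavor to its target, so 6 + 1 = 7.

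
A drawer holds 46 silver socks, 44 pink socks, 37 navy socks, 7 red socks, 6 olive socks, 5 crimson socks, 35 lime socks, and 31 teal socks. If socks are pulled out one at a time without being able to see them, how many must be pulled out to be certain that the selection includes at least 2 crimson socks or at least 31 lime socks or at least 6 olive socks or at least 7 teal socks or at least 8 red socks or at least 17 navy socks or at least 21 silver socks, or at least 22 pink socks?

107

The worst case stops just short of every target: 20 silver, 21 pink, 16 navy, 7 red, 5 olive, 1 crimson, 30 lime, 6 teal — 20 + 21 + 16 + 7 + 5 + 1 + 30 + 6 = 106 socks.
One more sock must push some color to its target, so 106 + 1 = 107.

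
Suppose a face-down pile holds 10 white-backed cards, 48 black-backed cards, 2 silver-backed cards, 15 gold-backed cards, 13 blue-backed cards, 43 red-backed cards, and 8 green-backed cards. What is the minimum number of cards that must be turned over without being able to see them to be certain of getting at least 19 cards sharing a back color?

In the worst case we take at most 18 of each back color, but all 10 white-backed, all 2 silver-backed, all 15 gold-backed, all 13 blue-backed, and all 8 green-backed (fewer than 18), giving 10 + 18 + 2 + 15 + 13 + 18 + 8 = 84.
One more card then forces some back color to 19, so 84 + 1 = 85.

85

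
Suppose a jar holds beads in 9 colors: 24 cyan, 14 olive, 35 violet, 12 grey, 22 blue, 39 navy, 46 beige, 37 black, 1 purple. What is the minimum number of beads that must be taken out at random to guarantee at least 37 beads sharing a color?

Treat the 9 colors as pigeonholes.
In the worst case we take at most 36 of each color, but all 24 cyan, all 14 olive, all 35 violet, all 12 grey, all 22 blue, and all 1 purple (fewer than 36), giving 24 + 14 + 35 + 12 + 22 + 36 + 36 + 36 + 1 = 216.
One more bead then forces some color to 37, so 216 + 1 = 217.

217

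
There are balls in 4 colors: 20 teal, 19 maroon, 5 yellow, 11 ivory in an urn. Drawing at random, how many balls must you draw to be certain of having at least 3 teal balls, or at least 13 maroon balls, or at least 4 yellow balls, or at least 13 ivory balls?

The worst case stops just short of every target: 2 teal, 12 maroon, 3 yellow, all 11 ivory — 2 + 12 + 3 + 11 = 28 balls.
One more ball must push some color to its target, so 28 + 1 = 29.

29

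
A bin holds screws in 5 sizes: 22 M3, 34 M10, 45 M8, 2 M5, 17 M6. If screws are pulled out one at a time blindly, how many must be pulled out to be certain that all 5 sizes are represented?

The hardest size to obtain is M5: we could draw every other screw first — 120 − 2 = 118 screws — without a single M5 one.
The next draw must be M5, so 118 + 1 = 119.

119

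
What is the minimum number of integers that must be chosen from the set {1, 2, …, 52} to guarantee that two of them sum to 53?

27

Partition {1, …, 52} into 26 pairs: {1,52}, {2,51}, …, {26,27}.
Choosing 26 integers — say the integers 1 through 26 — takes one from each pair and avoids the property.
Choosing 27 forces two into the same pair by pigeonhole, and those sum to 53. So 27.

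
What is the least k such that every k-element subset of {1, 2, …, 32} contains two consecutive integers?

17

Partition {1, …, 32} into 16 pairs: {1,2}, {3,4}, …, {31,32}.
Choosing 16 integers — say the 16 even numbers 2, 4, …, 32 — takes one from each pair and avoids the property.
Choosing 17 forces two into the same pair by pigeonhole, and those are consecutive. So 17.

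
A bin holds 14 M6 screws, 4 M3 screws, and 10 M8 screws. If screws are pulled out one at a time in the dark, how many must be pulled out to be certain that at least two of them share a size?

4

The worst case takes 1 screw of each size without reaching 2 of any: 3 × 1 = 3.
The next screw must bring some size to 2, so 3 + 1 = 4.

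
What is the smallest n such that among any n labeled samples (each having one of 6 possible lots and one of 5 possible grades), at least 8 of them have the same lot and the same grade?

There are 6 × 5 = 30 (lot, grade) combinations acting as pigeonholes.
With 30 × 7 = 210 labeled samples we could place exactly 7 in each, with no (lot, grade) pair reaching 8.
One more forces some (lot, grade) pair to hold 8, so 210 + 1 = 211.

211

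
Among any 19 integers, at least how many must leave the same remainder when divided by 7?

The 19 integers fall into 7 residue classes modulo 7.
If each of the 7 residue classes modulo 7 held at most 2, the total would be at most 7 × 2 = 14 < 19, a contradiction.
So at least one holds ⌈19/7⌉ = 3.

3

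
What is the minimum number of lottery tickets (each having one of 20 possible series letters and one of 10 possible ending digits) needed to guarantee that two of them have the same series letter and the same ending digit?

201

There are 20 × 10 = 200 (series letter, ending digit) combinations acting as pigeonholes.
With 200 lottery tickets we could place one in each, avoiding any repeat.
One more forces some (series letter, ending digit) pair to hold 2, so 200 + 1 = 201.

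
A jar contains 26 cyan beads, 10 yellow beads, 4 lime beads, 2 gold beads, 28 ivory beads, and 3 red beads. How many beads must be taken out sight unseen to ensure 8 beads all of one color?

Treat the 6 colors as pigeonholes.
In the worst case we take at most 7 of each color, but all 4 lime, all 2 gold, and all 3 red (fewer than 7), giving 7 + 7 + 4 + 2 + 7 + 3 = 30.
One more bead then forces some color to 8, so 30 + 1 = 31.

31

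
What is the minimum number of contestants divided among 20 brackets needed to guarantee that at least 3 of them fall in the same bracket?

41

There are 20 brackets acting as pigeonholes.
With 20 × 2 = 40 contestants we could place exactly 2 in each, with no class reaching 3.
One more forces some class to hold 3, so 40 + 1 = 41.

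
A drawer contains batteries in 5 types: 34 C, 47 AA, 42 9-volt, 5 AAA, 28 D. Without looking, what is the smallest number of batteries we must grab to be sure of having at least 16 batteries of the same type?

66

In the worst case we take at most 15 of each type, but all 5 AAA (fewer than 15), giving 15 + 15 + 15 + 5 + 15 = 65.
One more battery then forces some type to 16, so 65 + 1 = 66.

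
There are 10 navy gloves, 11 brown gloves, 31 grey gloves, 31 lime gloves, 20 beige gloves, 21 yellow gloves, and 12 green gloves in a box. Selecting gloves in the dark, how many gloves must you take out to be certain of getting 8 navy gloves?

134

To avoid navy gloves as long as possible, exhaust the other 6 colors first.
The worst case draws every non-navy glove first: 11 + 31 + 31 + 20 + 21 + 12 = 126.
The next 8 draws are then forced to be navy, giving 126 + 8 = 134.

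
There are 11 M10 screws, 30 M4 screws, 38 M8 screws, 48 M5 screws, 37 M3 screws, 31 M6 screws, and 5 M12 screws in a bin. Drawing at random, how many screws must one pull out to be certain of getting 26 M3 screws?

189

To avoid M3 screws as long as possible, exhaust the other 6 sizes first.
The worst case draws every non-M3 screw first: 11 + 30 + 38 + 48 + 31 + 5 = 163.
The next 26 draws are then forced to be M3, giving 163 + 26 = 189.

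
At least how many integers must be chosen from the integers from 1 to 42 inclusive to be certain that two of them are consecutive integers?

Partition {1, …, 42} into 21 pairs: {1,2}, {3,4}, …, {41,42}.
Choosing 21 integers — say the 21 even numbers 2, 4, …, 42 — takes one from each pair and avoids the property.
Choosing 22 forces two into the same pair by pigeonhole, and those are consecutive. So 22.

22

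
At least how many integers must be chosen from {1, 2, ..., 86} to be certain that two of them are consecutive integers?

Partition {1, …, 86} into 43 pairs: {1,2}, {3,4}, …, {85,86}.
Choosing 43 integers — say the 43 even numbers 2, 4, …, 86 — takes one from each pair and avoids the property.
Choosing 44 forces two into the same pair by pigeonhole, and those are consecutive. So 44.

44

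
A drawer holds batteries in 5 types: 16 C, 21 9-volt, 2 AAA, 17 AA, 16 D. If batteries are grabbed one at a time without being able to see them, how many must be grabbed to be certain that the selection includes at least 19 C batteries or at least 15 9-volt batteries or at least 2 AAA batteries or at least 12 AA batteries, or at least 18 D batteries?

59

The worst case stops just short of every target: all 16 C, 14 9-volt, 1 AAA, 11 AA, all 16 D — 16 + 14 + 1 + 11 + 16 = 58 batteries.
One more battery must push some type to its target, so 58 + 1 = 59.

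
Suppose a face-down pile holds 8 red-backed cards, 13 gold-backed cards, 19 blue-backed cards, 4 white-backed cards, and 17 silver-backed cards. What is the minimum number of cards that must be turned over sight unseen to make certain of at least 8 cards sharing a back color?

Treat the 5 back colors as pigeonholes.
In the worst case we take at most 7 of each back color, but all 4 white-backed (fewer than 7), giving 7 + 7 + 7 + 4 + 7 = 32.
One more card then forces some back color to 8, so 32 + 1 = 33.

33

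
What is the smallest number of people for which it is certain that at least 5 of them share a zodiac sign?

There are 12 zodiac signs acting as pigeonholes.
With 12 × 4 = 48 people we could place exactly 4 in each, with no class reaching 5.
One more forces some class to hold 5, so 48 + 1 = 49.

49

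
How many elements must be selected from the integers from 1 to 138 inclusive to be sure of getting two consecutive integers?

70

Partition {1, …, 138} into 69 pairs: {1,2}, {3,4}, …, {137,138}.
Choosing 69 integers — say the 69 even numbers 2, 4, …, 138 — takes one from each pair and avoids the property.
Choosing 70 forces two into the same pair by pigeonhole, and those are consecutive. So 70.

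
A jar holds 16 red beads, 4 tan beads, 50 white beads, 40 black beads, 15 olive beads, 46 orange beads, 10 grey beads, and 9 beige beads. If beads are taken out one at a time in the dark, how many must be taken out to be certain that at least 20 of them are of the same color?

112

In the worst case we take at most 19 of each color, but all 16 red, all 4 tan, all 15 olive, all 10 grey, and all 9 beige (fewer than 19), giving 16 + 4 + 19 + 19 + 15 + 19 + 10 + 9 = 111.
One more bead then forces some color to 20, so 111 + 1 = 112.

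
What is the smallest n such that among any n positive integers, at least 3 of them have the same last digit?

21

There are 10 possible last digits acting as pigeonholes.
With 10 × 2 = 20 positive integers we could place exactly 2 in each, with no class reaching 3.
One more forces some class to hold 3, so 20 + 1 = 21.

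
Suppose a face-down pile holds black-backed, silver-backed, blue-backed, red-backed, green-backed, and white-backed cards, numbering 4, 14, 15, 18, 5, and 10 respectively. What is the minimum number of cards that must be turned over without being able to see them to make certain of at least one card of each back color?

The hardest back color to obtain is black-backed: we could draw every other card first — 66 − 4 = 62 cards — without a single black-backed one.
The next draw must be black-backed, so 62 + 1 = 63.

63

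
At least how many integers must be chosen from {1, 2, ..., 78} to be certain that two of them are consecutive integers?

Partition {1, …, 78} into 39 pairs: {1,2}, {3,4}, …, {77,78}.
Choosing 39 integers — say the 39 even numbers 2, 4, …, 78 — takes one from each pair and avoids the property.
Choosing 40 forces two into the same pair by pigeonhole, and those are consecutive. So 40.

40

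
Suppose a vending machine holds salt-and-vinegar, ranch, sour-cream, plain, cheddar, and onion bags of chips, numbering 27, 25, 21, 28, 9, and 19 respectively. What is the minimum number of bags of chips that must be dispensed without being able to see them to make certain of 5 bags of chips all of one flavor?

25

Treat the 6 flavors as pigeonholes.
The worst case takes 4 bags of chips of each flavor without reaching 5 of any: 6 × 4 = 24.
The next bag of chips must bring some flavor to 5, so 24 + 1 = 25.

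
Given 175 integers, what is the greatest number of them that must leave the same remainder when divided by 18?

The 175 integers fall into 18 residue classes modulo 18.
If each of the 18 residue classes modulo 18 held at most 9, the total would be at most 18 × 9 = 162 < 175, a contradiction.
So at least one holds ⌈175/18⌉ = 10.

10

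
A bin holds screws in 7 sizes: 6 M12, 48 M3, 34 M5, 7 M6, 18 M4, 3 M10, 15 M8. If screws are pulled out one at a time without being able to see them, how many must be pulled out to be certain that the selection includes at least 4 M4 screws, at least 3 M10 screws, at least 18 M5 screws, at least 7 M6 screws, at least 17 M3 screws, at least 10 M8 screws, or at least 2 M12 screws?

Each of the 7 sizes has its own threshold; avoid all of them simultaneously.
The worst case stops just short of every target: 1 M12, 16 M3, 17 M5, 6 M6, 3 M4, 2 M10, 9 M8 — 1 + 16 + 17 + 6 + 3 + 2 + 9 = 54 screws.
One more screw must push some size to its target, so 54 + 1 = 55.

55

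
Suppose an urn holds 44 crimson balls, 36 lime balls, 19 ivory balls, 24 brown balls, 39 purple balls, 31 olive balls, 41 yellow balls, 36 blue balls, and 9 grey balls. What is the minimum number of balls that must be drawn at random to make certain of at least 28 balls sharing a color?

215

Treat the 9 colors as pigeonholes.
In the worst case we take at most 27 of each color, but all 19 ivory, all 24 brown, and all 9 grey (fewer than 27), giving 27 + 27 + 19 + 24 + 27 + 27 + 27 + 27 + 9 = 214.
One more ball then forces some color to 28, so 214 + 1 = 215.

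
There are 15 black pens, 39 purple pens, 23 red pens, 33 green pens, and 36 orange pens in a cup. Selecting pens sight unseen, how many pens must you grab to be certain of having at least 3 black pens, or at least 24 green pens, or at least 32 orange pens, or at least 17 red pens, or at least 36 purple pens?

The worst case stops just short of every target: 2 black, 35 purple, 16 red, 23 green, 31 orange — 2 + 35 + 16 + 23 + 31 = 107 pens.
One more pen must push some ink color to its target, so 107 + 1 = 108.

108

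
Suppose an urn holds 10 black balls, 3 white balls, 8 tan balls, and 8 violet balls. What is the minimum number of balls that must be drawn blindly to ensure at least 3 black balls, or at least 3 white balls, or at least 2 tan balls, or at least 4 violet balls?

9

The worst case stops just short of every target: 2 black, 2 white, 1 tan, 3 violet — 2 + 2 + 1 + 3 = 8 balls.
One more ball must push some color to its target, so 8 + 1 = 9.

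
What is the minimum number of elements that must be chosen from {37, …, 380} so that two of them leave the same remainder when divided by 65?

Use the pigeonhole principle on residue classes: group the integers by remainder mod 65; there are 65 residue classes, each nonempty in this range.
Choosing one from each class (65 integers) avoids any shared remainder.
One more choice must repeat a class, so two differ by a multiple of 65. Hence 65 + 1 = 66.

66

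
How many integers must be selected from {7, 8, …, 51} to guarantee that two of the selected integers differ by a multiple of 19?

Use the pigeonhole principle on residue classes: group the integers by remainder mod 19; there are 19 residue classes, each nonempty in this range.
Choosing one from each class (19 integers) avoids any shared remainder.
One more choice must repeat a class, so two differ by a multiple of 19. Hence 19 + 1 = 20.

20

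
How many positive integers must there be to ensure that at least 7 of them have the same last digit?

61

There are 10 possible last digits acting as pigeonholes.
With 10 × 6 = 60 positive integers we could place exactly 6 in each, with no class reaching 7.
One more forces some class to hold 7, so 60 + 1 = 61.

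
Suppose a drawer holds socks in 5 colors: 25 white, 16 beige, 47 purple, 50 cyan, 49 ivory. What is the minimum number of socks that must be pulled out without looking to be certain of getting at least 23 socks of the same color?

Treat the 5 colors as pigeonholes.
In the worst case we take at most 22 of each color, but all 16 beige (fewer than 22), giving 22 + 16 + 22 + 22 + 22 = 104.
One more sock then forces some color to 23, so 104 + 1 = 105.

105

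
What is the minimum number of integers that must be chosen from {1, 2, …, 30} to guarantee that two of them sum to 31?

Partition {1, …, 30} into 15 pairs: {1,30}, {2,29}, …, {15,16}.
Choosing 15 integers — say the integers 1 through 15 — takes one from each pair and avoids the property.
Choosing 16 forces two into the same pair by pigeonhole, and those sum to 31. So 16.

16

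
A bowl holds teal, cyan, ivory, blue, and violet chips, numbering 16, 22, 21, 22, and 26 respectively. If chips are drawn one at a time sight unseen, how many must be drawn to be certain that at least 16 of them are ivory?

The worst case draws every non-ivory chip first: 16 + 22 + 22 + 26 = 86.
The next 16 draws are then forced to be ivory, giving 86 + 16 = 102.

102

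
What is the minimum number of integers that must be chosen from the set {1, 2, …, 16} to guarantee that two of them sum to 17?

Partition {1, …, 16} into 8 pairs: {1,16}, {2,15}, …, {8,9}.
Choosing 8 integers — say the integers 1 through 8 — takes one from each pair and avoids the property.
Choosing 9 forces two into the same pair by pigeonhole, and those sum to 17. So 9.

9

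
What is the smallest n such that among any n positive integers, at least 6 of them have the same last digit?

51

There are 10 possible last digits acting as pigeonholes.
With 10 × 5 = 50 positive integers we could place exactly 5 in each, with no class reaching 6.
One more forces some class to hold 6, so 50 + 1 = 51.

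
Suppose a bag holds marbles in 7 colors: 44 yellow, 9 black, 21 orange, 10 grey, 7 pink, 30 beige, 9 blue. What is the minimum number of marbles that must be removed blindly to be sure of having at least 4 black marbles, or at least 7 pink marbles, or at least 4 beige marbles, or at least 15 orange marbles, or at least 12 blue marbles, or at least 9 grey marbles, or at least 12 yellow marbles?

55

Each of the 7 colors has its own threshold; avoid all of them simultaneously.
The worst case stops just short of every target: 11 yellow, 3 black, 14 orange, 8 grey, 6 pink, 3 beige, all 9 blue — 11 + 3 + 14 + 8 + 6 + 3 + 9 = 54 marbles.
One more marble must push some color to its target, so 54 + 1 = 55.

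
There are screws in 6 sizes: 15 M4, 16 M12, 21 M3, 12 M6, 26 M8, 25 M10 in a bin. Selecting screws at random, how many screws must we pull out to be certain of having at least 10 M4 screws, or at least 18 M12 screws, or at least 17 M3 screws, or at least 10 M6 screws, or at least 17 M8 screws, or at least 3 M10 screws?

69

The worst case stops just short of every target: 9 M4, all 16 M12, 16 M3, 9 M6, 16 M8, 2 M10 — 9 + 16 + 16 + 9 + 16 + 2 = 68 screws.
One more screw must push some size to its target, so 68 + 1 = 69.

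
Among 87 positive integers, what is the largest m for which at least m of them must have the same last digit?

9

There are 10 possible last digits, which serve as the pigeonholes.
If each of the 10 possible last digits held at most 8, the total would be at most 10 × 8 = 80 < 87, a contradiction.
So at least one holds ⌈87/10⌉ = 9.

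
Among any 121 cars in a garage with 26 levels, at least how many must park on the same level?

5

The 121 cars fall into 26 levels.
If each of the 26 levels held at most 4, the total would be at most 26 × 4 = 104 < 121, a contradiction.
So at least one holds ⌈121/26⌉ = 5.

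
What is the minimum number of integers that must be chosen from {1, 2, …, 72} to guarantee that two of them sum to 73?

37

Partition {1, …, 72} into 36 pairs: {1,72}, {2,71}, …, {36,37}.
Choosing 36 integers — say the integers 1 through 36 — takes one from each pair and avoids the property.
Choosing 37 forces two into the same pair by pigeonhole, and those sum to 73. So 37.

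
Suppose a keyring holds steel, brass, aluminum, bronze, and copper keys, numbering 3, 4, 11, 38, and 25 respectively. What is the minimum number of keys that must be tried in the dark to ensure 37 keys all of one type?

Treat the 5 types as pigeonholes.
In the worst case we take at most 36 of each type, but all 3 steel, all 4 brass, all 11 aluminum, and all 25 copper (fewer than 36), giving 3 + 4 + 11 + 36 + 25 = 79.
One more key then forces some type to 37, so 79 + 1 = 80.

80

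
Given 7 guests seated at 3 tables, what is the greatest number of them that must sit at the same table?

3

The 7 guests fall into 3 tables.
If each of the 3 tables held at most 2, the total would be at most 3 × 2 = 6 < 7, a contradiction.
So at least one holds ⌈7/3⌉ = 3.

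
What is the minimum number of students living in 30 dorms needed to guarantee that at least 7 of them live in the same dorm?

There are 30 dorms acting as pigeonholes.
With 30 × 6 = 180 students we could place exactly 6 in each, with no class reaching 7.
One more forces some class to hold 7, so 180 + 1 = 181.

181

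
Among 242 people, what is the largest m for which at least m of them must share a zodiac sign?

21

There are 12 zodiac signs, which serve as the pigeonholes.
If each of the 12 zodiac signs held at most 20, the total would be at most 12 × 20 = 240 < 242, a contradiction.
So at least one holds ⌈242/12⌉ = 21.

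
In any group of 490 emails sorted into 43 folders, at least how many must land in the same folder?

12

If each of the 43 folders held at most 11, the total would be at most 43 × 11 = 473 < 490, a contradiction.
So at least one holds ⌈490/43⌉ = 12.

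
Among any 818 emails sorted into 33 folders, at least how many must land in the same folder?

The 818 emails fall into 33 folders.
If each of the 33 folders held at most 24, the total would be at most 33 × 24 = 792 < 818, a contradiction.
So at least one holds ⌈818/33⌉ = 25.

25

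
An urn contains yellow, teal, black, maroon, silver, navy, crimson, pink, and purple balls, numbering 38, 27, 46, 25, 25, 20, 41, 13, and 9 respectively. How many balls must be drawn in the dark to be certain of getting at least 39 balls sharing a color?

In the worst case we take at most 38 of each color, but all 27 teal, all 25 maroon, all 25 silver, all 20 navy, all 13 pink, and all 9 purple (fewer than 38), giving 38 + 27 + 38 + 25 + 25 + 20 + 38 + 13 + 9 = 233.
One more ball then forces some color to 39, so 233 + 1 = 234.

234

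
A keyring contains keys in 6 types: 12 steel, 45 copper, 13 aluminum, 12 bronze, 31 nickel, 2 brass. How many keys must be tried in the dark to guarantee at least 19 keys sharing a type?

76

In the worst case we take at most 18 of each type, but all 12 steel, all 13 aluminum, all 12 bronze, and all 2 brass (fewer than 18), giving 12 + 18 + 13 + 12 + 18 + 2 = 75.
One more key then forces some type to 19, so 75 + 1 = 76.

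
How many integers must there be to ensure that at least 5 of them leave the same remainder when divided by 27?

There are 27 residue classes modulo 27 acting as pigeonholes.
With 27 × 4 = 108 integers we could place exactly 4 in each, with no class reaching 5.
One more forces some class to hold 5, so 108 + 1 = 109.

109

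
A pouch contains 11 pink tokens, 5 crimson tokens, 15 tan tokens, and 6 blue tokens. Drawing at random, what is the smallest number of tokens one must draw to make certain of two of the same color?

5

Treat the 4 colors as pigeonholes.
The worst case takes 1 token of each color without reaching 2 of any: 4 × 1 = 4.
The next token must bring some color to 2, so 4 + 1 = 5.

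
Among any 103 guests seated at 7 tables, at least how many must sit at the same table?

15

If each of the 7 tables held at most 14, the total would be at most 7 × 14 = 98 < 103, a contradiction.
So at least one holds ⌈103/7⌉ = 15.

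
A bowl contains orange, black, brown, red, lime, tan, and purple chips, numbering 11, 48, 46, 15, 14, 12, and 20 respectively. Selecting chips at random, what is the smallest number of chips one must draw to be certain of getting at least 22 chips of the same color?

Treat the 7 colors as pigeonholes.
In the worst case we take at most 21 of each color, but all 11 orange, all 15 red, all 14 lime, all 12 tan, and all 20 purple (fewer than 21), giving 11 + 21 + 21 + 15 + 14 + 12 + 20 = 114.
One more chip then forces some color to 22, so 114 + 1 = 115.

115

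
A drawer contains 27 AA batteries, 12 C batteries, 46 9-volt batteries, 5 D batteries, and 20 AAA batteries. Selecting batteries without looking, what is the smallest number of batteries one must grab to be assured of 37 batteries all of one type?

101

In the worst case we take at most 36 of each type, but all 27 AA, all 12 C, all 5 D, and all 20 AAA (fewer than 36), giving 27 + 12 + 36 + 5 + 20 = 100.
One more battery then forces some type to 37, so 100 + 1 = 101.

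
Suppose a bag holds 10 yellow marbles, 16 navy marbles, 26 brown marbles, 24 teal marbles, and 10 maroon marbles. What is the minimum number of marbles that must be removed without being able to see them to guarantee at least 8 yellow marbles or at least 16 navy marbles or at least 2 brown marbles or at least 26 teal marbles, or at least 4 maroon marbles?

The worst case stops just short of every target: 7 yellow, 15 navy, 1 brown, all 24 teal, 3 maroon — 7 + 15 + 1 + 24 + 3 = 50 marbles.
One more marble must push some color to its target, so 50 + 1 = 51.

51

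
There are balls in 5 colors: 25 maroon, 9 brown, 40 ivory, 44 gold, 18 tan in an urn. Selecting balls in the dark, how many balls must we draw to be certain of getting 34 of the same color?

119

Treat the 5 colors as pigeonholes.
In the worst case we take at most 33 of each color, but all 25 maroon, all 9 brown, and all 18 tan (fewer than 33), giving 25 + 9 + 33 + 33 + 18 = 118.
One more ball then forces some color to 34, so 118 + 1 = 119.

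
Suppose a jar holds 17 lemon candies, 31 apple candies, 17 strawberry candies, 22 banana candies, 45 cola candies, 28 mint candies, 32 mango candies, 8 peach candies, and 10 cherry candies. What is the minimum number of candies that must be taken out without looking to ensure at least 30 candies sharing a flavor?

In the worst case we take at most 29 of each flavor, but all 17 lemon, all 17 strawberry, all 22 banana, all 28 mint, all 8 peach, and all 10 cherry (fewer than 29), giving 17 + 29 + 17 + 22 + 29 + 28 + 29 + 8 + 10 = 189.
One more candy then forces some flavor to 30, so 189 + 1 = 190.

190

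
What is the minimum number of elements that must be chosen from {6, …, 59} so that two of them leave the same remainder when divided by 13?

14

Use the pigeonhole principle on residue classes: group the integers by remainder mod 13; there are 13 residue classes, each nonempty in this range.
Choosing one from each class (13 integers) avoids any shared remainder.
One more choice must repeat a class, so two differ by a multiple of 13. Hence 13 + 1 = 14.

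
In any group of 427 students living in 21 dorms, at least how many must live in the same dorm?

21

The 427 students fall into 21 dorms.
If each of the 21 dorms held at most 20, the total would be at most 21 × 20 = 420 < 427, a contradiction.
So at least one holds ⌈427/21⌉ = 21.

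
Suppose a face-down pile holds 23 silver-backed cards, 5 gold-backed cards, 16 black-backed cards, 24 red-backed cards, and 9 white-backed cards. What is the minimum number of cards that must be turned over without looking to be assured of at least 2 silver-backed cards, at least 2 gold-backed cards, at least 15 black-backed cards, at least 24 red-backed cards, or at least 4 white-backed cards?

43

The worst case stops just short of every target: 1 silver-backed, 1 gold-backed, 14 black-backed, 23 red-backed, 3 white-backed — 1 + 1 + 14 + 23 + 3 = 42 cards.
One more card must push some back color to its target, so 42 + 1 = 43.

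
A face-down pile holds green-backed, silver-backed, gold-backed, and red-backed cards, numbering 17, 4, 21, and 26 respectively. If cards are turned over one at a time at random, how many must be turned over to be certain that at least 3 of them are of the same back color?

9

Treat the 4 back colors as pigeonholes.
The worst case takes 2 cards of each back color without reaching 3 of any: 4 × 2 = 8.
The next card must bring some back color to 3, so 8 + 1 = 9.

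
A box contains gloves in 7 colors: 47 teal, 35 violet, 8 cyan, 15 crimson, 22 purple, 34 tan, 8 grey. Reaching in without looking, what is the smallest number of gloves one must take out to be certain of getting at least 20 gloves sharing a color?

108

In the worst case we take at most 19 of each color, but all 8 cyan, all 15 crimson, and all 8 grey (fewer than 19), giving 19 + 19 + 8 + 15 + 19 + 19 + 8 = 107.
One more glove then forces some color to 20, so 107 + 1 = 108.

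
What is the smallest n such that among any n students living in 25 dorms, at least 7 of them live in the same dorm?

There are 25 dorms acting as pigeonholes.
With 25 × 6 = 150 students we could place exactly 6 in each, with no class reaching 7.
One more forces some class to hold 7, so 150 + 1 = 151.

151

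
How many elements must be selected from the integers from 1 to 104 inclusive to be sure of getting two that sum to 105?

Partition {1, …, 104} into 52 pairs: {1,104}, {2,103}, …, {52,53}.
Choosing 52 integers — say the integers 1 through 52 — takes one from each pair and avoids the property.
Choosing 53 forces two into the same pair by pigeonhole, and those sum to 105. So 53.

53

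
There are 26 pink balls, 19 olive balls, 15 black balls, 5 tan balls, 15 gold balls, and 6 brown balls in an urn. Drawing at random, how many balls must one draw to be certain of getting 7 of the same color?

In the worst case we take at most 6 of each color, but all 5 tan (fewer than 6), giving 6 + 6 + 6 + 5 + 6 + 6 = 35.
One more ball then forces some color to 7, so 35 + 1 = 36.

36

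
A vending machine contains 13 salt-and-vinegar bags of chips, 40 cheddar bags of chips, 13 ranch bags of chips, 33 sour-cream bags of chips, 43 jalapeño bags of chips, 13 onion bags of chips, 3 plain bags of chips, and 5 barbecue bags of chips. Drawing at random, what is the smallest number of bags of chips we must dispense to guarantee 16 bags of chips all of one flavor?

Treat the 8 flavors as pigeonholes.
In the worst case we take at most 15 of each flavor, but all 13 salt-and-vinegar, all 13 ranch, all 13 onion, all 3 plain, and all 5 barbecue (fewer than 15), giving 13 + 15 + 13 + 15 + 15 + 13 + 3 + 5 = 92.
One more bag of chips then forces some flavor to 16, so 92 + 1 = 93.

93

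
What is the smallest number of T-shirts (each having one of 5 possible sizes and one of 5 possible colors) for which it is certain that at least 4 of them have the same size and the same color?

76

There are 5 × 5 = 25 (size, color) combinations acting as pigeonholes.
With 25 × 3 = 75 T-shirts we could place exactly 3 in each, with no (size, color) pair reaching 4.
One more forces some (size, color) pair to hold 4, so 75 + 1 = 76.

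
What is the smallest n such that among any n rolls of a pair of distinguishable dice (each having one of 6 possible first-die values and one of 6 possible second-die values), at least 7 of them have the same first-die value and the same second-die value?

217

There are 6 × 6 = 36 (first-die value, second-die value) combinations acting as pigeonholes.
With 36 × 6 = 216 rolls of a pair of distinguishable dice we could place exactly 6 in each, with no (first-die value, second-die value) pair reaching 7.
One more forces some (first-die value, second-die value) pair to hold 7, so 216 + 1 = 217.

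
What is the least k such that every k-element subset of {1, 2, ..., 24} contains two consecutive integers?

Partition {1, …, 24} into 12 pairs: {1,2}, {3,4}, …, {23,24}.
Choosing 12 integers — say the 12 even numbers 2, 4, …, 24 — takes one from each pair and avoids the property.
Choosing 13 forces two into the same pair by pigeonhole, and those are consecutive. So 13.

13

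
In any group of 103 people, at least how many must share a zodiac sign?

There are 12 zodiac signs, which serve as the pigeonholes.
If each of the 12 zodiac signs held at most 8, the total would be at most 12 × 8 = 96 < 103, a contradiction.
So at least one holds ⌈103/12⌉ = 9.

9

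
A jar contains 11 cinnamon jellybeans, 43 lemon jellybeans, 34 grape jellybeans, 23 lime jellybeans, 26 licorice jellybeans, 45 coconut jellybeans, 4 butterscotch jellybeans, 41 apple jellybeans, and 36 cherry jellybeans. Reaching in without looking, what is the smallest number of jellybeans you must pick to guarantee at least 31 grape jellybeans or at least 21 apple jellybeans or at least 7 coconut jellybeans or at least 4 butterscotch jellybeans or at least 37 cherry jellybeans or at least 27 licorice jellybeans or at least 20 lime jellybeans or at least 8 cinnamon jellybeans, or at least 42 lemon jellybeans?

189

The worst case stops just short of every target: 7 cinnamon, 41 lemon, 30 grape, 19 lime, 26 licorice, 6 coconut, 3 butterscotch, 20 apple, 36 cherry — 7 + 41 + 30 + 19 + 26 + 6 + 3 + 20 + 36 = 188 jellybeans.
One more jellybean must push some flavor to its target, so 188 + 1 = 189.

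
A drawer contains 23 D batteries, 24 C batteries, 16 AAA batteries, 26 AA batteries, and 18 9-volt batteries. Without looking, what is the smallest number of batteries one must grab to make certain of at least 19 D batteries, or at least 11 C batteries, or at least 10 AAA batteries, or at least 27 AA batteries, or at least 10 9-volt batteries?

73

Each of the 5 types has its own threshold; avoid all of them simultaneously.
The worst case stops just short of every target: 18 D, 10 C, 9 AAA, 26 AA, 9 9-volt — 18 + 10 + 9 + 26 + 9 = 72 batteries.
One more battery must push some type to its target, so 72 + 1 = 73.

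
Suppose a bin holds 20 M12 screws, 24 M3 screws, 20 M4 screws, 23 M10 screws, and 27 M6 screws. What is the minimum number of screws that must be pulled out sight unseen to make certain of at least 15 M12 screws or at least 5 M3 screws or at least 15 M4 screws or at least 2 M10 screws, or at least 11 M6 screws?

The worst case stops just short of every target: 14 M12, 4 M3, 14 M4, 1 M10, 10 M6 — 14 + 4 + 14 + 1 + 10 = 43 screws.
One more screw must push some size to its target, so 43 + 1 = 44.

44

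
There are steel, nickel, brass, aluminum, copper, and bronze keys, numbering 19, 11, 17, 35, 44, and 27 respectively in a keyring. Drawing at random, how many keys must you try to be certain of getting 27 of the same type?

Treat the 6 types as pigeonholes.
In the worst case we take at most 26 of each type, but all 19 steel, all 11 nickel, and all 17 brass (fewer than 26), giving 19 + 11 + 17 + 26 + 26 + 26 = 125.
One more key then forces some type to 27, so 125 + 1 = 126.

126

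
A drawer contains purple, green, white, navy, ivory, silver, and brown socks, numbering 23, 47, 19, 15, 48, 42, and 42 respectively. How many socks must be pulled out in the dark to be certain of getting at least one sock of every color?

The hardest color to obtain is navy: we could draw every other sock first — 236 − 15 = 221 socks — without a single navy one.
The next draw must be navy, so 221 + 1 = 222.

222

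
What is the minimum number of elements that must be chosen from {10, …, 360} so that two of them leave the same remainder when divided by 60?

61

Group the integers by remainder mod 60; there are 60 residue classes, each nonempty in this range.
Choosing one from each class (60 integers) avoids any shared remainder.
One more choice must repeat a class, so two differ by a multiple of 60. Hence 60 + 1 = 61.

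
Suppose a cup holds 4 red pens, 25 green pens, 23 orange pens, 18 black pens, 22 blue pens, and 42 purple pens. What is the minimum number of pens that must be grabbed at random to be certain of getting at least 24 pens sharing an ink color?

Treat the 6 ink colors as pigeonholes.
In the worst case we take at most 23 of each ink color, but all 4 red, all 18 black, and all 22 blue (fewer than 23), giving 4 + 23 + 23 + 18 + 22 + 23 = 113.
One more pen then forces some ink color to 24, so 113 + 1 = 114.

114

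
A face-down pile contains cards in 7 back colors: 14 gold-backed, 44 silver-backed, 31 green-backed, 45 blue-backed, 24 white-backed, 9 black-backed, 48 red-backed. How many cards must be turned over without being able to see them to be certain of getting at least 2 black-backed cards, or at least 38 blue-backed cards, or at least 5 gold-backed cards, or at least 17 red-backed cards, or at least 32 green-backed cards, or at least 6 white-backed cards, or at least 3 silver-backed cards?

The worst case stops just short of every target: 4 gold-backed, 2 silver-backed, 31 green-backed, 37 blue-backed, 5 white-backed, 1 black-backed, 16 red-backed — 4 + 2 + 31 + 37 + 5 + 1 + 16 = 96 cards.
One more card must push some back color to its target, so 96 + 1 = 97.

97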